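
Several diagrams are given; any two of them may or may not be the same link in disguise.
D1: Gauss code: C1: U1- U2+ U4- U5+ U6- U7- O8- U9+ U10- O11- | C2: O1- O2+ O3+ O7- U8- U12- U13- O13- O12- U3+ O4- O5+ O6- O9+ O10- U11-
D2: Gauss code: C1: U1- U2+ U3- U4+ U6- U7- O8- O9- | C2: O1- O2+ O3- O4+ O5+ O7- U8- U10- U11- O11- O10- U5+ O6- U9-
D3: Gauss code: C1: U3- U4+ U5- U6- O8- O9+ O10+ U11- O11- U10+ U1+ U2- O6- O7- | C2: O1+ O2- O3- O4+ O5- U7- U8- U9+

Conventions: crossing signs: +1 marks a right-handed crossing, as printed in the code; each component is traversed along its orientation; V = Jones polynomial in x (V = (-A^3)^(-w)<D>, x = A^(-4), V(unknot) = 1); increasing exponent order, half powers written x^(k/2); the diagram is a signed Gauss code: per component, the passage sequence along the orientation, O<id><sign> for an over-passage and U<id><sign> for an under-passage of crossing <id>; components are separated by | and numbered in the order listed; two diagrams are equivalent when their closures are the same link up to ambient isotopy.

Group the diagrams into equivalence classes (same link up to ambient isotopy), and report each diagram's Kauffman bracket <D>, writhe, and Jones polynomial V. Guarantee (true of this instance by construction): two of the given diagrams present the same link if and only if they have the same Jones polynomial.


grouping into links: {D1, D2} | {D3}
V(D1) = -x^(-9/2) - x^(-5/2) + x^(-3/2) - x^(-1/2)  (w -5, c 13, <D> = A^-13 - A^-9 + A^-5 + A^3)
V(D2) = -x^(-9/2) - x^(-5/2) + x^(-3/2) - x^(-1/2)  [11 crossings, <D> = A^-13 - A^-9 + A^-5 + A^3, w = -5]
V(D3) = -x^(-5/2) - x^(-1/2)  [11 crossings, <D> = A^-7 + A, w = -3]
why: 2 values of V(x) split the 3 diagrams


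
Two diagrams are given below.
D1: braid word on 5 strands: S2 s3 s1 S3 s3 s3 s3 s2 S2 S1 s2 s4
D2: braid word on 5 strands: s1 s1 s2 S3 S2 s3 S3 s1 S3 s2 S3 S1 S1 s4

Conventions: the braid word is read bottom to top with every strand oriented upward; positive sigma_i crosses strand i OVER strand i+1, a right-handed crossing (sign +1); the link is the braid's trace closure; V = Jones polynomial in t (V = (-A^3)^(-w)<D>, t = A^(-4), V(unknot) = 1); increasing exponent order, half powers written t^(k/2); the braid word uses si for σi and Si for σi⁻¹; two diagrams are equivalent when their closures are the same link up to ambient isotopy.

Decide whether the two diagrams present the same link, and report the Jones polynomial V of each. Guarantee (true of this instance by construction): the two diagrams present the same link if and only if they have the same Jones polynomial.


equivalent: no
D1 (bracket -A^-8 - A^-4 + 1 + 2A^4 + 2A^8 + A^12; 12 crossings at w = +4): V = 1 + 2t + 2t^2 + t^3 - t^4 - t^5
D2 (bracket 1 + A^4 + A^8 + A^12; 14 crossings at w = 0): V = t^-3 + t^-2 + t^-1 + 1
key observation: 2 values of V(t) split the 2 diagrams


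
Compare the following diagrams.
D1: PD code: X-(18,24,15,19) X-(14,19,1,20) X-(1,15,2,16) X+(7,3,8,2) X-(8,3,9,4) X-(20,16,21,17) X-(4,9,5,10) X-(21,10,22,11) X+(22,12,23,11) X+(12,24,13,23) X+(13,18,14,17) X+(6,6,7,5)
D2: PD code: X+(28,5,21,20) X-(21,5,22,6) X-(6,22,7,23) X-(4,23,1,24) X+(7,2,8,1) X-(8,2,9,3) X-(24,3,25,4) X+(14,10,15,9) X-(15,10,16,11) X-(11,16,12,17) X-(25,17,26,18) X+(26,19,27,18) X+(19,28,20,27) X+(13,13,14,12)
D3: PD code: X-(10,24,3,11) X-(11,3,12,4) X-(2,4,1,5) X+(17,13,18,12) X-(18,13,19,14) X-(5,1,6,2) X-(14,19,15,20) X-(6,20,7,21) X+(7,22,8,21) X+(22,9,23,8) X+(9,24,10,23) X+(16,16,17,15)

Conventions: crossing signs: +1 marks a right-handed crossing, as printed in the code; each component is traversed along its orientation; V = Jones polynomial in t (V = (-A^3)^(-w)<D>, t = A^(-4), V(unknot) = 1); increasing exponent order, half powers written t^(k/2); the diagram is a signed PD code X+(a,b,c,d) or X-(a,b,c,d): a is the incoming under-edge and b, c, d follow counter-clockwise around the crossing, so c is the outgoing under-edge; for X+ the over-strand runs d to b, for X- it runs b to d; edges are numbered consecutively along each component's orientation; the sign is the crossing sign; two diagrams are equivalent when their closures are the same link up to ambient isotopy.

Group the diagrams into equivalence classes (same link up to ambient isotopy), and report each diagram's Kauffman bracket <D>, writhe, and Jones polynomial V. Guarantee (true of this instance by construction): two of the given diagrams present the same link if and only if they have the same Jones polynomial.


grouping into links: {D1, D2, D3}
V(D1) = t^-3 + t^-2 + t^-1 + 1  (w -2, c 12, <D> = A^-6 + A^-2 + A^2 + A^6)
V(D2) = t^-3 + t^-2 + t^-1 + 1  (w -2, c 14, <D> = A^-6 + A^-2 + A^2 + A^6)
V(D3) = t^-3 + t^-2 + t^-1 + 1  [12 crossings, <D> = A^-6 + A^-2 + A^2 + A^6, w = -2]
why: all 3 diagrams share one V(t), hence one class


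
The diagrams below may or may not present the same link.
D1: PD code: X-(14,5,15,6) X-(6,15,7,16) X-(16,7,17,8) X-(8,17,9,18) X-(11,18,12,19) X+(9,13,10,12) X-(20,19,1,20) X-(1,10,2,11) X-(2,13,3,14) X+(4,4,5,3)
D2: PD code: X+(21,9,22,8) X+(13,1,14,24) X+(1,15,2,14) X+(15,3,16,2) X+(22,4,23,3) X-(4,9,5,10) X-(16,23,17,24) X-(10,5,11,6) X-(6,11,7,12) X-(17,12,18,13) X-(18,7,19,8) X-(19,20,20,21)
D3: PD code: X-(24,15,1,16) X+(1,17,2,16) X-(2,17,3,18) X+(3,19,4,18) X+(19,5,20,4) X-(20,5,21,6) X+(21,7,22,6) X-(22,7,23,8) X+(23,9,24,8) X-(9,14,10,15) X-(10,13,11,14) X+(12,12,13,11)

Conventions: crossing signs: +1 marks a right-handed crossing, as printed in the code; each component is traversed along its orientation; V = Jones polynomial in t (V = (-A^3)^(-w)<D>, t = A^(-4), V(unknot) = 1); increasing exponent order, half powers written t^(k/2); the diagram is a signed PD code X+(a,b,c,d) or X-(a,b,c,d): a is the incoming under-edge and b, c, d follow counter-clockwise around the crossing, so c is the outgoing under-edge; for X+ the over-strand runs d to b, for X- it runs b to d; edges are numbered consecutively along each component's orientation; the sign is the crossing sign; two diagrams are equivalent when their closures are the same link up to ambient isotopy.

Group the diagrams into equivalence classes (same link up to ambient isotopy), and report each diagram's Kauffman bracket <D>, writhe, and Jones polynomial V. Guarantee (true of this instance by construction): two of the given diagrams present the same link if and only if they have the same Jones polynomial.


equivalence classes: {D1} | {D2} | {D3}
D1 (bracket A^-10 - A^-6 + 2A^-2 - 2A^2 + 3A^6 - 2A^10 + A^14 - A^18; 10 crossings at w = -6): V = -t^-9 + t^-8 - 2t^-7 + 3t^-6 - 2t^-5 + 2t^-4 - t^-3 + t^-2
V(D2) = -t^-3 + t^-2 - t^-1 + 3 - t + t^2 - t^3  (w -2, c 12, <D> = -A^-18 + A^-14 - A^-10 + 3A^-6 - A^-2 + A^2 - A^6)
V(D3) = 1  [12 crossings, <D> = 1, w = 0]
key observation: V(t) takes 3 values over 3 diagrams, fixing the grouping


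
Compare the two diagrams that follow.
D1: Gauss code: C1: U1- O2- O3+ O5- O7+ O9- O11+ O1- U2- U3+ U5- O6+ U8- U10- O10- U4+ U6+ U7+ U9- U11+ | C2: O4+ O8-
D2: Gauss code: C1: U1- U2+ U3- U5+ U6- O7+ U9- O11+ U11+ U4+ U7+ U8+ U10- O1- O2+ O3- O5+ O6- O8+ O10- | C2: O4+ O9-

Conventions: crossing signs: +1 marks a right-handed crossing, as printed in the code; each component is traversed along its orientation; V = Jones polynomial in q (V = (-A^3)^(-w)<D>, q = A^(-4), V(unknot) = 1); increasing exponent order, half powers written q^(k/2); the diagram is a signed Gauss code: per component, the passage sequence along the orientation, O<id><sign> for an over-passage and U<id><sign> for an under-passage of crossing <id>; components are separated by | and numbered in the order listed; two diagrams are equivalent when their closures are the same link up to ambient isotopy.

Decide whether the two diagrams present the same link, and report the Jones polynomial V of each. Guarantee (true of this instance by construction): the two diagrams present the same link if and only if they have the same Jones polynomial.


same link: yes
V(D1) = -q^(-1/2) - q^(1/2)  [11 crossings, <D> = A^-5 + A^-1, w = -1]
D2 (bracket A + A^5; 11 crossings at w = +1): V = -q^(-1/2) - q^(1/2)
note: all 2 diagrams share one V(q), hence one class


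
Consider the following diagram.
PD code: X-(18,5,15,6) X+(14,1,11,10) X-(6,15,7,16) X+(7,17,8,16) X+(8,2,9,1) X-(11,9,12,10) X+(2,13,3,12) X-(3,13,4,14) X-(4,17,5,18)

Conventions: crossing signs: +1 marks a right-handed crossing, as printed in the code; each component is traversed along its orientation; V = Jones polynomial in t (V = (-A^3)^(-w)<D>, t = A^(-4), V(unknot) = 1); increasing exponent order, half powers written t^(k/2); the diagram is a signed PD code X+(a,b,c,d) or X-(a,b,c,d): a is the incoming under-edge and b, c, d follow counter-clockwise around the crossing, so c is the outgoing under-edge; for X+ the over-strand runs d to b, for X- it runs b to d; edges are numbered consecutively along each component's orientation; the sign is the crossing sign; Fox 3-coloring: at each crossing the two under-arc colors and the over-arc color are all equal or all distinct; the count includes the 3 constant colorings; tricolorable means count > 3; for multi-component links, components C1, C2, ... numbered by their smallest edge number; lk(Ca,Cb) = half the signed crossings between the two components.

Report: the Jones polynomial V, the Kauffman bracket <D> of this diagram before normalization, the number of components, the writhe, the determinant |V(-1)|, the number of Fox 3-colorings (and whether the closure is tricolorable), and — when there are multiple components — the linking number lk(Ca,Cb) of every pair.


V = t^-3 + t^-2 + t^-1 + 1
<D> = -A^-3 - A - A^5 - A^9 (w = -1)
3 components over 9 crossings, w = -1
lk(C1,C2): 0
lk(C1,C3) = -1
linking number lk(C2,C3) = 0
9 Fox colorings among 3^9, |V(-1)| = 0: tricolorable
why: span 3 respects span(V) <= c + mu - 1 = 11 for this 3-component diagram


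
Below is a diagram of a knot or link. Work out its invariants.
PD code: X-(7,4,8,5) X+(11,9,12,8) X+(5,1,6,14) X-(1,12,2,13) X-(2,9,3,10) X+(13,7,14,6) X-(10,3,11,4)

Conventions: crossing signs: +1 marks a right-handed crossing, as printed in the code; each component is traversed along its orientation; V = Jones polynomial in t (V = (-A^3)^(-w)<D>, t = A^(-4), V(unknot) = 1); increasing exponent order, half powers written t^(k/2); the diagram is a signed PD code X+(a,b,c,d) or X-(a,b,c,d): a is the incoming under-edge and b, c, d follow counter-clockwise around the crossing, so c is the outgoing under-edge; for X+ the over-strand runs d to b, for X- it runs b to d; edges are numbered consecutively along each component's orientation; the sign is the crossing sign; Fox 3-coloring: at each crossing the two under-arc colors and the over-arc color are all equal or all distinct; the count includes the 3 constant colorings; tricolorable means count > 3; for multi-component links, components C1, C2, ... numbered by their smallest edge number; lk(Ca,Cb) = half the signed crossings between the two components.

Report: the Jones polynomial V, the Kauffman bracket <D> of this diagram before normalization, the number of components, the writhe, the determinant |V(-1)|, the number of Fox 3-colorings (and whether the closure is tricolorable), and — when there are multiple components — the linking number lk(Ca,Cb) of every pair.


V = t^-4 - t^-3 + t^-2 - 2t^-1 + 2 - t + t^2
<D> = -A^-11 + A^-7 - 2A^-3 + 2A - A^5 + A^9 - A^13 (w = -1)
1 component over 7 crossings, w = -1
9 Fox colorings among 3^7, |V(-1)| = 9: tricolorable
why: w = -1 (over 7 crossings) is diagram-only; (-A^3)^(1) removes it from V


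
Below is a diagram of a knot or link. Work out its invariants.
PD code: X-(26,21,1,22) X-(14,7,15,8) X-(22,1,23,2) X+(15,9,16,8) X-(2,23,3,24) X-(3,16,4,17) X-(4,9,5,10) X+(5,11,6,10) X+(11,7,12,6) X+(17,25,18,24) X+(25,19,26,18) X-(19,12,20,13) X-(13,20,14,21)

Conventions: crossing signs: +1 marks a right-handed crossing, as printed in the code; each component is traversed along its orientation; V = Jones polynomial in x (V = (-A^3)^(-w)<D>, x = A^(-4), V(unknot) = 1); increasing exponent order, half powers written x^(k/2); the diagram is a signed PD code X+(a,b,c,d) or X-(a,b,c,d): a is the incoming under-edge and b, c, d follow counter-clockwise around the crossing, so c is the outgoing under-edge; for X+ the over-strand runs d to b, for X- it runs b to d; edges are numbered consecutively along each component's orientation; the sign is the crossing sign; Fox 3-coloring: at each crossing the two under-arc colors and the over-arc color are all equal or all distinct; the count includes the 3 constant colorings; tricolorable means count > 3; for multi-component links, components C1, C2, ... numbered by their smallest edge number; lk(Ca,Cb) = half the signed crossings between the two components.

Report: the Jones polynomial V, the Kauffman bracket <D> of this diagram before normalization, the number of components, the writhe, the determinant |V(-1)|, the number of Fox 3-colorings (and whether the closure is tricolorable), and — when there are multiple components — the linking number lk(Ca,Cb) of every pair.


V = x^-7 - 2x^-6 + 2x^-5 - 3x^-4 + 3x^-3 - 2x^-2 + 2x^-1
<D> = -2A^-5 + 2A^-1 - 3A^3 + 3A^7 - 2A^11 + 2A^15 - A^19 (w = -3)
1 component over 13 crossings, w = -3
9 Fox colorings among 3^13, |V(-1)| = 15: tricolorable
why: w = -3 (over 13 crossings) is diagram-only; (-A^3)^(3) removes it from V


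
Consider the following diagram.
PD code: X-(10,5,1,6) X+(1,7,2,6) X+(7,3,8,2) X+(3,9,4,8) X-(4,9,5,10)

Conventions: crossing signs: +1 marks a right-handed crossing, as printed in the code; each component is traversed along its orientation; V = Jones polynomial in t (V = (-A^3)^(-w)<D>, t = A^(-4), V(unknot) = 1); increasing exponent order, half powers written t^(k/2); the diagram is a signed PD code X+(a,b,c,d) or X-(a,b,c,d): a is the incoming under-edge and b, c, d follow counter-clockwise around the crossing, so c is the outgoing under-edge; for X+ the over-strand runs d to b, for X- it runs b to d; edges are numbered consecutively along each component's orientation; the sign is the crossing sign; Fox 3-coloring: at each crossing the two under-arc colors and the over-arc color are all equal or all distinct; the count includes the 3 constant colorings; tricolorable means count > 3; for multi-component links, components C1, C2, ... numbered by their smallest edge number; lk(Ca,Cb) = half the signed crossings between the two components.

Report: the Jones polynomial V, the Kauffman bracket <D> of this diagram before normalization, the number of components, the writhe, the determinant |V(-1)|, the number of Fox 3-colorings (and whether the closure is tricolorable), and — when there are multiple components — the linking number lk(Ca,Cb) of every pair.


V(t) = 1
bracket: -A^3, w = +1
1 component, writhe +1, over 5 crossings
det 1, colorings 3 of 3^5 — not tricolorable
observation: det 1 = |V(-1)|; not divisible by 3, so not tricolorable


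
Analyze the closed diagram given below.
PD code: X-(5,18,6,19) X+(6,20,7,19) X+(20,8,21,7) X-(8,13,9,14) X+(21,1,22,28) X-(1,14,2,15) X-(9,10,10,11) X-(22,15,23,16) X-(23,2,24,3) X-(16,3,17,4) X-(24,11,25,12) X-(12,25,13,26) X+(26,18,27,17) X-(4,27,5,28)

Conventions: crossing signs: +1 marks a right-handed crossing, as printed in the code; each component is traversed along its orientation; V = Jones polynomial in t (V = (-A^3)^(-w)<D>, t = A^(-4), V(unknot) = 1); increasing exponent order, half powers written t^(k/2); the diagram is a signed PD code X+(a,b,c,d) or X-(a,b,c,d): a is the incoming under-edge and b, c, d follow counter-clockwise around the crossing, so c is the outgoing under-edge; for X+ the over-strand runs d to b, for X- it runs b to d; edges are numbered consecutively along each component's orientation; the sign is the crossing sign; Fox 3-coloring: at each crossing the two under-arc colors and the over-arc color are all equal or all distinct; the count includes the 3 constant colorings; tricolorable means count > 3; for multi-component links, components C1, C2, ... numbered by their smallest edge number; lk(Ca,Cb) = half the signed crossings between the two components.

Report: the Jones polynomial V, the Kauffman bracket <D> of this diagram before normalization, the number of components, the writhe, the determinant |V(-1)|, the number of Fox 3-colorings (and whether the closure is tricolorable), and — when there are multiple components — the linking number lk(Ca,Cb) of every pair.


Jones polynomial: V(t) = -t^-6 + t^-5 - t^-4 + 2t^-3 - t^-2 + t^-1
<D> = A^-14 - A^-10 + 2A^-6 - A^-2 + A^2 - A^6; writhe -6
components 1, writhe -6 (14 crossings)
3-colorings: 3 of 3^14, det 7 — not tricolorable
note: |V(-1)| = 7: so not tricolorable, since 3 does not divide 7


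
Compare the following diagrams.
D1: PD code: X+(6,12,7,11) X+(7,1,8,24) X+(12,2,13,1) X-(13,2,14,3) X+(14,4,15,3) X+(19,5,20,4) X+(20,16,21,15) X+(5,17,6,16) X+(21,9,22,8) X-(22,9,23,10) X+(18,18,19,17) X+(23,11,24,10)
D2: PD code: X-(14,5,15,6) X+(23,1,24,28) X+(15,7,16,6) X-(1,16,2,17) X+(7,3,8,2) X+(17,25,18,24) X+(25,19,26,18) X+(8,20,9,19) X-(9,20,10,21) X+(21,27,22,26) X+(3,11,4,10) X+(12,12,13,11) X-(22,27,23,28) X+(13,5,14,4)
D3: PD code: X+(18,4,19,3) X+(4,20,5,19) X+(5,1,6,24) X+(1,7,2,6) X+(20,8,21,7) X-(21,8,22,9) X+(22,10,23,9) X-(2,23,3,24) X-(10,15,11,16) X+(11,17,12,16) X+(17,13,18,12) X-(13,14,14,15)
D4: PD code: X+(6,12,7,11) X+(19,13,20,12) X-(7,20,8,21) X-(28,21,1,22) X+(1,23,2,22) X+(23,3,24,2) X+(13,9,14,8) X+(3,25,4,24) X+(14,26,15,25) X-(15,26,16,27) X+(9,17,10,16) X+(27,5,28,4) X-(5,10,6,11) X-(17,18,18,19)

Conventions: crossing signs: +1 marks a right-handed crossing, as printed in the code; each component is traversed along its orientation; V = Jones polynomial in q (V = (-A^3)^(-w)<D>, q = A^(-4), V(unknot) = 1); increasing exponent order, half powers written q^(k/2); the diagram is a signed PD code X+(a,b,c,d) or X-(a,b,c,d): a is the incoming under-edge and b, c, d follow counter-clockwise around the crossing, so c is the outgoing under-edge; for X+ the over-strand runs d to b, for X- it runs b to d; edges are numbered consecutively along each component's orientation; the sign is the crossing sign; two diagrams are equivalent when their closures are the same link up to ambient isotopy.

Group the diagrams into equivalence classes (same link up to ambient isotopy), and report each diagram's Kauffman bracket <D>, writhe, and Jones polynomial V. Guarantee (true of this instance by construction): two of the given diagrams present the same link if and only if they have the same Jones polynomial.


equivalence classes: {D1} | {D2, D4} | {D3}
D1 (bracket -A^-4 + 1 - A^4 + A^8 + A^16; 12 crossings at w = +8): V = q^2 + q^4 - q^5 + q^6 - q^7
D2 (bracket A^-14 - 2A^-10 + A^-6 - 2A^-2 + 2A^2 + A^10; 14 crossings at w = +6): V = q^2 + 2q^4 - 2q^5 + q^6 - 2q^7 + q^8
V(D3) = q - q^2 + 2q^3 - q^4 + q^5 - q^6  [12 crossings, <D> = -A^-12 + A^-8 - A^-4 + 2 - A^4 + A^8, w = +4]
V(D4) = q^2 + 2q^4 - 2q^5 + q^6 - 2q^7 + q^8  (w +4, c 14, <D> = A^-20 - 2A^-16 + A^-12 - 2A^-8 + 2A^-4 + A^4)
key observation: V(q) takes 3 values over 4 diagrams, fixing the grouping


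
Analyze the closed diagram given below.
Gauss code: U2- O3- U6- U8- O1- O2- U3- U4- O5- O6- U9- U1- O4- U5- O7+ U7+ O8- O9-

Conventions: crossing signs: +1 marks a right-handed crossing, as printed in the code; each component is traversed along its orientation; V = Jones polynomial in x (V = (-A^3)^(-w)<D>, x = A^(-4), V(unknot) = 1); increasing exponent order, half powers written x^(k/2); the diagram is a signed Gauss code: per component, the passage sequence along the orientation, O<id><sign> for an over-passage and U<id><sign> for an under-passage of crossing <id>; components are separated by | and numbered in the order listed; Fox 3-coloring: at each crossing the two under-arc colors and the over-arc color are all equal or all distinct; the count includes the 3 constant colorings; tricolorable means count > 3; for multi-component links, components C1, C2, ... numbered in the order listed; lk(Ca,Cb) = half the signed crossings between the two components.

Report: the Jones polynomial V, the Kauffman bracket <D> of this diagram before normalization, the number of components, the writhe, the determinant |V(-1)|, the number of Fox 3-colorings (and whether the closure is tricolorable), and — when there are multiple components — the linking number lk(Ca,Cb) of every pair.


Jones polynomial: V(x) = -x^-8 + x^-5 + x^-3
<D> = -A^-9 - A^-1 + A^11; writhe -7
components 1, writhe -7 (9 crossings)
3-colorings: 9 of 3^9, det 3 — tricolorable
note: w = -7 shifts under R1 moves; the (-A^3)^(7) factor cancels that in V


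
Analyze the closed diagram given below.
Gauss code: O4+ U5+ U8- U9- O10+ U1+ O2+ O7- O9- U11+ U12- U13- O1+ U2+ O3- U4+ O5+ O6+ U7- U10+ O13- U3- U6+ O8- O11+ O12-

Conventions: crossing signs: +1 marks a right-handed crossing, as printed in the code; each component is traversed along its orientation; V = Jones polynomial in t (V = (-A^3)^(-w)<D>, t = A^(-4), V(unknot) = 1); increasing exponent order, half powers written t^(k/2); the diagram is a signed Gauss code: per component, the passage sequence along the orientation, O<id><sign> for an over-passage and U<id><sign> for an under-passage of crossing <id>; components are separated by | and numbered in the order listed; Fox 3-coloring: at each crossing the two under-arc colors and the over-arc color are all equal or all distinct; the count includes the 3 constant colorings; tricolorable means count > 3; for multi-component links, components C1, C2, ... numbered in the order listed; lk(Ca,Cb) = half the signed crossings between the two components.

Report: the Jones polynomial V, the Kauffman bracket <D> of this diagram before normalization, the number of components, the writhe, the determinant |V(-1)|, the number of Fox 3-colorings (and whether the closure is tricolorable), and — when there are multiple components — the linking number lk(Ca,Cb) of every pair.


Jones polynomial: V(t) = t^-2 - t^-1 + 2 - 2t + t^2 - t^3 + t^4
<D> = -A^-13 + A^-9 - A^-5 + 2A^-1 - 2A^3 + A^7 - A^11; writhe +1
components 1, writhe +1 (13 crossings)
3-colorings: 9 of 3^13, det 9 — tricolorable
note: det 9 = |V(-1)|; divisible by 3, so tricolorable


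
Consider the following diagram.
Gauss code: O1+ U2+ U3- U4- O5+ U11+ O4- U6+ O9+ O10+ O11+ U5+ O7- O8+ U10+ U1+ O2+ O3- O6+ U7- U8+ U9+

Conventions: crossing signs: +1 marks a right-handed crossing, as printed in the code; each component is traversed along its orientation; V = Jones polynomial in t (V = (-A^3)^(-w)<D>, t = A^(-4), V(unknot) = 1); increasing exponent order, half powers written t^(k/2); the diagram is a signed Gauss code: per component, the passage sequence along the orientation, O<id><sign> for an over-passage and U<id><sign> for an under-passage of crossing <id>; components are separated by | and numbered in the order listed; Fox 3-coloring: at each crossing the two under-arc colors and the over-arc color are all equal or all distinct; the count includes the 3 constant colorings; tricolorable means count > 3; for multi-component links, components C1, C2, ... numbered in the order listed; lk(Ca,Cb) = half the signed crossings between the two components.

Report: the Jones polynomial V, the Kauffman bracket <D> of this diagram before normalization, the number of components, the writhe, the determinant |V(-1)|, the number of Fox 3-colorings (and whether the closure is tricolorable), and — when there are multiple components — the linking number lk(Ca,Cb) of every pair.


Jones polynomial: V(t) = t - t^2 + 2t^3 - t^4 + t^5 - t^6
<D> = A^-9 - A^-5 + A^-1 - 2A^3 + A^7 - A^11; writhe +5
components 1, writhe +5 (11 crossings)
3-colorings: 3 of 3^11, det 7 — not tricolorable
note: det 7 = |V(-1)|; not divisible by 3, so not tricolorable


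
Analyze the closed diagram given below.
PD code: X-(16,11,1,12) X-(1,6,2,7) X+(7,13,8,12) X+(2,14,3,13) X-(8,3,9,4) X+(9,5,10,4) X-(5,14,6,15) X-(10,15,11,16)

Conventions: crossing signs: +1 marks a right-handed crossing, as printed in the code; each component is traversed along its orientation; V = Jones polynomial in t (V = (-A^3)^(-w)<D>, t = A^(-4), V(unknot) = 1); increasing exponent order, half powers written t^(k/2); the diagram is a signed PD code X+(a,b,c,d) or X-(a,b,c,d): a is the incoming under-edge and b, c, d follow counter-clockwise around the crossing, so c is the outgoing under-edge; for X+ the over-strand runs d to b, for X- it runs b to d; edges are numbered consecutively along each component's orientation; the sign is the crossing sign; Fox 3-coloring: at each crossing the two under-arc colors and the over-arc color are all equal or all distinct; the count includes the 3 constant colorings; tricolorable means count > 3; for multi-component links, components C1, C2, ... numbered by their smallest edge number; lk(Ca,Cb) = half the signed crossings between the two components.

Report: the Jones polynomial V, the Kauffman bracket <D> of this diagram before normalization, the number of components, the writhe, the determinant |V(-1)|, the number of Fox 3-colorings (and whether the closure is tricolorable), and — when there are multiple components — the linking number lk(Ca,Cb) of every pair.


Jones polynomial: V(t) = 1
<D> = A^-6; writhe -2
components 1, writhe -2 (8 crossings)
3-colorings: 3 of 3^8, det 1 — not tricolorable
note: det 1 = |V(-1)|; not divisible by 3, so not tricolorable


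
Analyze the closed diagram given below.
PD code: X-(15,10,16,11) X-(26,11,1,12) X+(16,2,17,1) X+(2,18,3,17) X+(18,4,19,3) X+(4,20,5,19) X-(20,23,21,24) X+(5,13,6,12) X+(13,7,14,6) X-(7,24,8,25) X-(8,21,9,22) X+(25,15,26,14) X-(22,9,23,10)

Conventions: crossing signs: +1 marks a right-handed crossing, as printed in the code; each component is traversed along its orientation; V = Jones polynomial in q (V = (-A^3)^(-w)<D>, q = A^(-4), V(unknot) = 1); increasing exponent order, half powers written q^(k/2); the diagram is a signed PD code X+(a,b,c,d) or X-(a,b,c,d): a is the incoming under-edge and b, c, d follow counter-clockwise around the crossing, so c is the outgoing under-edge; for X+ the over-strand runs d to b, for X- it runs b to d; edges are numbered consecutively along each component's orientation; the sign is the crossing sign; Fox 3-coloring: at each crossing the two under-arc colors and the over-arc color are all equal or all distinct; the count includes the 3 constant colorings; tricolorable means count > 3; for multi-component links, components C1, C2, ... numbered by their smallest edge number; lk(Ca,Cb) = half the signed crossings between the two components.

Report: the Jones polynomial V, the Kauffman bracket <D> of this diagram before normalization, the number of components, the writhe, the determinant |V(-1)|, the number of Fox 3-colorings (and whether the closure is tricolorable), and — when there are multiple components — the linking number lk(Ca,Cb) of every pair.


V(q) = q^-3 - 2q^-2 + 3q^-1 - 4 + 6q - 6q^2 + 6q^3 - 5q^4 + 3q^5 - 2q^6 + q^7
bracket: -A^-25 + 2A^-21 - 3A^-17 + 5A^-13 - 6A^-9 + 6A^-5 - 6A^-1 + 4A^3 - 3A^7 + 2A^11 - A^15, w = +1
1 component, writhe +1, over 13 crossings
det 39, colorings 9 of 3^13 — tricolorable
observation: w = +1 (over 13 crossings) is diagram-only; (-A^3)^(-1) removes it from V


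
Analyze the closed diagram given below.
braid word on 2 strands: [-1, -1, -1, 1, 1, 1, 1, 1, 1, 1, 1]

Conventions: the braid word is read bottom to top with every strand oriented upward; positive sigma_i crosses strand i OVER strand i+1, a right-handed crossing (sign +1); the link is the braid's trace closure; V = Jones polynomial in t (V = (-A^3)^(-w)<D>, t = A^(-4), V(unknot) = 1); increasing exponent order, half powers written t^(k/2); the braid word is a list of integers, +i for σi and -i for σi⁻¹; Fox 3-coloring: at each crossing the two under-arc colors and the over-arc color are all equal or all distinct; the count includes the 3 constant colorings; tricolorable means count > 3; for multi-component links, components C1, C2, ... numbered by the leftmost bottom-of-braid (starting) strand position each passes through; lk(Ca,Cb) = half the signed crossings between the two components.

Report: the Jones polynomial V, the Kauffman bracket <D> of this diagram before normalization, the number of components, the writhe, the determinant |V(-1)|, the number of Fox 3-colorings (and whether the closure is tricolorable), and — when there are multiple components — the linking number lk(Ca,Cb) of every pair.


V = t^2 + t^4 - t^5 + t^6 - t^7
<D> = A^-13 - A^-9 + A^-5 - A^-1 - A^7 (w = +5)
1 component over 11 crossings, w = +5
3 Fox colorings among 3^11, |V(-1)| = 5: not tricolorable
why: det 5 = |V(-1)|; not divisible by 3, so not tricolorable


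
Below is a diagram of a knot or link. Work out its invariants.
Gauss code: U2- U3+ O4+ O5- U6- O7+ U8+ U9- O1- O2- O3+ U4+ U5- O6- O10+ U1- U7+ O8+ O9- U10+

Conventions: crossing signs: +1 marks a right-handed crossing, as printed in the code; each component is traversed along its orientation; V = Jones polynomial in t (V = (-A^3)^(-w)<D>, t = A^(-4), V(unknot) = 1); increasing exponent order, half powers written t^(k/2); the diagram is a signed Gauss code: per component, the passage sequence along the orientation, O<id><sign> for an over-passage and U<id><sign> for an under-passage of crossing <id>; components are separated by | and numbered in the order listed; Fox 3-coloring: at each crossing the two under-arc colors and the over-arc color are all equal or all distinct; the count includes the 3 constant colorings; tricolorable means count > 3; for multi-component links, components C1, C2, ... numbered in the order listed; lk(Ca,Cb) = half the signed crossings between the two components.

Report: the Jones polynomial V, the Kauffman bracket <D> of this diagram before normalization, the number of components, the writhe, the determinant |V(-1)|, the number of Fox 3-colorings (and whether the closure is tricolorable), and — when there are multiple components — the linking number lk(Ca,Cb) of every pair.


V = 1
<D> = 1 (w = 0)
1 component over 10 crossings, w = 0
3 Fox colorings among 3^10, |V(-1)| = 1: not tricolorable
why: w = 0 (over 10 crossings) is diagram-only; (-A^3)^(0) removes it from V


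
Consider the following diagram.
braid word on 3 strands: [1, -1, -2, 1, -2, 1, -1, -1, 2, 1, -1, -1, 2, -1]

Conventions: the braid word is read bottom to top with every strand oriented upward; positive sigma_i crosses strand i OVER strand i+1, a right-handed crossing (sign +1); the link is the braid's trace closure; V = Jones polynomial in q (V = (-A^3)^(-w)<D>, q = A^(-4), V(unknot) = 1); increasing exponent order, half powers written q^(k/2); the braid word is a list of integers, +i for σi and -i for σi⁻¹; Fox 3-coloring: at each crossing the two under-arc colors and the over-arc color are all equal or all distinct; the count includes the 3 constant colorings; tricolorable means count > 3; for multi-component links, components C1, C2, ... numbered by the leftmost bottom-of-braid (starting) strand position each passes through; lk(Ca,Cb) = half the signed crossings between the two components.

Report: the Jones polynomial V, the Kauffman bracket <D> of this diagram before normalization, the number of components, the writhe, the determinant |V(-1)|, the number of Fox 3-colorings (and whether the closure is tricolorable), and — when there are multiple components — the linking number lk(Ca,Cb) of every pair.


V = -q^-5 + q^-4 - q^-3 + 2q^-2 - q^-1 + 2 - q
<D> = -A^-10 + 2A^-6 - A^-2 + 2A^2 - A^6 + A^10 - A^14 (w = -2)
1 component over 14 crossings, w = -2
9 Fox colorings among 3^14, |V(-1)| = 9: tricolorable
why: the word shrinks to σ2⁻¹ σ1 σ2⁻¹ σ1⁻¹ σ2 σ1⁻¹ σ2 σ1⁻¹ after cancelling


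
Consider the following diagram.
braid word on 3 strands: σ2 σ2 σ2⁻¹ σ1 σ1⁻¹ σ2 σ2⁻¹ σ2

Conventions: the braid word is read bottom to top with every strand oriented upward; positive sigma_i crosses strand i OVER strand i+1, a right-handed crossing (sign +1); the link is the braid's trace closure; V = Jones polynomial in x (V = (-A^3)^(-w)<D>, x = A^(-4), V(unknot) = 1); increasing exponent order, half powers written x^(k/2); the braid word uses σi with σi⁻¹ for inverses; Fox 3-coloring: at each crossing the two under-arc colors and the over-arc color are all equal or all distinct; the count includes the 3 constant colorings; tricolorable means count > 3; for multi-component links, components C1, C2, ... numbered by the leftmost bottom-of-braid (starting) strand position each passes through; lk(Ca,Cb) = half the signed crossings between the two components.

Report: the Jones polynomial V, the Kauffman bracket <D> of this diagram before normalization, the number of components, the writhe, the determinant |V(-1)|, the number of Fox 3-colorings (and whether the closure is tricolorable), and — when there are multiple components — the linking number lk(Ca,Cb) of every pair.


V(x) = 1 + x + x^2 + x^3
bracket: A^-6 + A^-2 + A^2 + A^6, w = +2
3 components, writhe +2, over 8 crossings
lk(C1,C2) = 0
linking number lk(C1,C3) = 0
lk(C2,C3): +1
det 0, colorings 9 of 3^9 — tricolorable
observation: w = +2 shifts under R1 moves; the (-A^3)^(-2) factor cancels that in V


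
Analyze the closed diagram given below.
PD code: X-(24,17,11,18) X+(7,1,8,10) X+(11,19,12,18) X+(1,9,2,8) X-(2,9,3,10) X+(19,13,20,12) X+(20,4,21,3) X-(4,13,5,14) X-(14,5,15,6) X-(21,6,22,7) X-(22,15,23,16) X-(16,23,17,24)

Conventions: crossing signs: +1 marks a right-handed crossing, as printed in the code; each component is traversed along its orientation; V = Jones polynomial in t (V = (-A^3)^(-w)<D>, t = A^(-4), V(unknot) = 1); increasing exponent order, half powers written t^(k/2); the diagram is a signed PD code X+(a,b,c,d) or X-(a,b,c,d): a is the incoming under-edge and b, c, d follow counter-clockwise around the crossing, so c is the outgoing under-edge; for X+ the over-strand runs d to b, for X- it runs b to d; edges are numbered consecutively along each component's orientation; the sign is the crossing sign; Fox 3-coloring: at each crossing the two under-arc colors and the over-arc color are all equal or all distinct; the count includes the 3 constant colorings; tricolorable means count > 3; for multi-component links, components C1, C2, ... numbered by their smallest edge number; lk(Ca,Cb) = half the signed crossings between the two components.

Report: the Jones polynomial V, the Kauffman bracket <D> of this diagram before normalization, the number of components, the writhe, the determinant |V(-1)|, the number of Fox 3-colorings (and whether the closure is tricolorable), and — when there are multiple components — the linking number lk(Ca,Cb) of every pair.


V(t) = -t^(-5/2) - t^(-1/2)
bracket: -A^-4 - A^4, w = -2
2 components, writhe -2, over 12 crossings
lk(C1,C2) = -1
det 2, colorings 3 of 3^12 — not tricolorable
observation: the span of V is 2, within the link bound 12 + 2 - 1


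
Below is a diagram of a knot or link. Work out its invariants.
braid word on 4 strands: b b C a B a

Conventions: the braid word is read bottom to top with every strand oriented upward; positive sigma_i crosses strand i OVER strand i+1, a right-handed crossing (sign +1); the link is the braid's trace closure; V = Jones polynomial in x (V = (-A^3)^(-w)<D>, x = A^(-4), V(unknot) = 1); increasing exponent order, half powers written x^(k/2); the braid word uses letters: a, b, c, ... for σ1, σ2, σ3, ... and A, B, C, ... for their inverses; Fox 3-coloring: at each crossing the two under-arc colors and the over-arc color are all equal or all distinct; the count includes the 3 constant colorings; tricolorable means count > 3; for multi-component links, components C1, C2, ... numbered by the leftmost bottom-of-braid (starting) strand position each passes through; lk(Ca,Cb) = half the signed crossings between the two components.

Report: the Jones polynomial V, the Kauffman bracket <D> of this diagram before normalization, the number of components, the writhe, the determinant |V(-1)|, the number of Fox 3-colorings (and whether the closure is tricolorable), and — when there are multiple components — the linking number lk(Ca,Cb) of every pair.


V(x) = -x^(1/2) + x^(3/2) - x^(5/2) - x^(9/2)
bracket: -A^-12 - A^-4 + 1 - A^4, w = +2
2 components, writhe +2, over 6 crossings
lk(C1,C2) = +2
det 4, colorings 3 of 3^6 — not tricolorable
observation: |V(-1)| = 4: so not tricolorable, since 3 does not divide 4


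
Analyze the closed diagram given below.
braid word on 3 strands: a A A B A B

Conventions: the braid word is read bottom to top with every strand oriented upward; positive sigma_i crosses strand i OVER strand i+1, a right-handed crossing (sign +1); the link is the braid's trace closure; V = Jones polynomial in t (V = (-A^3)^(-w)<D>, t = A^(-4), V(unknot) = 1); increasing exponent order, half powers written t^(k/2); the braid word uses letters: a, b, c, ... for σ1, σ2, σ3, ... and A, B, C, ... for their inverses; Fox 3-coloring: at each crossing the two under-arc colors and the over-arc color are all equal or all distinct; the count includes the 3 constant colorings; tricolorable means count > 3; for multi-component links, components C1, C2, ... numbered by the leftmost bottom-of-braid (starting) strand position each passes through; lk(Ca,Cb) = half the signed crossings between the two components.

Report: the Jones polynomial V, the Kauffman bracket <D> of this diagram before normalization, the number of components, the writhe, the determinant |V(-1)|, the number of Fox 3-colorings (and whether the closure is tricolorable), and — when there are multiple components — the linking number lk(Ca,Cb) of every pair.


V = -t^-4 + t^-3 + t^-1
<D> = A^-8 + 1 - A^4 (w = -4)
1 component over 6 crossings, w = -4
9 Fox colorings among 3^6, |V(-1)| = 3: tricolorable
why: |V(-1)| = 3: so tricolorable, since 3 divides 3


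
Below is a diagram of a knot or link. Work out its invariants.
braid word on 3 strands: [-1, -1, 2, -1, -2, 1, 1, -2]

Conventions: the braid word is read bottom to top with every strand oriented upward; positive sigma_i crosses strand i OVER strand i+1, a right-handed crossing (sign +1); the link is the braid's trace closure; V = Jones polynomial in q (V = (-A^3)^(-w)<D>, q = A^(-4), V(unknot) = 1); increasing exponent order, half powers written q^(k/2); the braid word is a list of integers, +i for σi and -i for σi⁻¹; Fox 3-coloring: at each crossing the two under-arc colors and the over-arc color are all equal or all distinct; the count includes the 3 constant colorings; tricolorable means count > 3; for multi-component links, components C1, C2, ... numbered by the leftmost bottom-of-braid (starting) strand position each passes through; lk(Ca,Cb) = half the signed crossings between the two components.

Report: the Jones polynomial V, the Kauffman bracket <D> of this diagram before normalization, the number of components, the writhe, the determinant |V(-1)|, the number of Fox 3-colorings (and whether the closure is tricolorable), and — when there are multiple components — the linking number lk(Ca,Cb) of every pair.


V = -q^-5 + q^-4 - q^-3 + 2q^-2 - q^-1 + 2 - q
<D> = -A^-10 + 2A^-6 - A^-2 + 2A^2 - A^6 + A^10 - A^14 (w = -2)
1 component over 8 crossings, w = -2
9 Fox colorings among 3^8, |V(-1)| = 9: tricolorable
why: w = -2 (over 8 crossings) is diagram-only; (-A^3)^(2) removes it from V


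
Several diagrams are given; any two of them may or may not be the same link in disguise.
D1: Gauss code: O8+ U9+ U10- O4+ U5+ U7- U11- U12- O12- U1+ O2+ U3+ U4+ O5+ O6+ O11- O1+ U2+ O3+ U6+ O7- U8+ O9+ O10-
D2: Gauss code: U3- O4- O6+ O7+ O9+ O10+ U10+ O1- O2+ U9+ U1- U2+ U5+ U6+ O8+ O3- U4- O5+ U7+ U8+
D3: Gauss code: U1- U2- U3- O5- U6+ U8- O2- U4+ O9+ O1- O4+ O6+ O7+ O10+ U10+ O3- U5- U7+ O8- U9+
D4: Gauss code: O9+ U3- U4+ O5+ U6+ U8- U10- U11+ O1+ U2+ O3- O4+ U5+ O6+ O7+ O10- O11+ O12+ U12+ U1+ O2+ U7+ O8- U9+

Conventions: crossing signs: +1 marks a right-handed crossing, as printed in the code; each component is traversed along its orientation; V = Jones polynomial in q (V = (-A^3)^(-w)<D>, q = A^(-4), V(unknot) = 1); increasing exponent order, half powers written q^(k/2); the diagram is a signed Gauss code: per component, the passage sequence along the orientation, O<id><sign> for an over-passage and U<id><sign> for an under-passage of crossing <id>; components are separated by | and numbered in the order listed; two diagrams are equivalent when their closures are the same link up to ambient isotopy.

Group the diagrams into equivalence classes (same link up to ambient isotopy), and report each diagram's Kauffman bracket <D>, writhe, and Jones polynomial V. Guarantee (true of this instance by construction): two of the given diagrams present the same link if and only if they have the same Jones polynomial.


grouping into links: {D1, D4} | {D2} | {D3}
V(D1) = q - q^2 + 2q^3 - q^4 + q^5 - q^6  (w +4, c 12, <D> = -A^-12 + A^-8 - A^-4 + 2 - A^4 + A^8)
D2 (bracket A^12; 10 crossings at w = +4): V = 1
D3 (bracket A^4 + A^12 - A^16; 10 crossings at w = 0): V = -q^-4 + q^-3 + q^-1
D4 (bracket -A^-6 + A^-2 - A^2 + 2A^6 - A^10 + A^14; 12 crossings at w = +6): V = q - q^2 + 2q^3 - q^4 + q^5 - q^6
key observation: 3 classes among 4 diagrams; unequal V(q) rules out equality
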